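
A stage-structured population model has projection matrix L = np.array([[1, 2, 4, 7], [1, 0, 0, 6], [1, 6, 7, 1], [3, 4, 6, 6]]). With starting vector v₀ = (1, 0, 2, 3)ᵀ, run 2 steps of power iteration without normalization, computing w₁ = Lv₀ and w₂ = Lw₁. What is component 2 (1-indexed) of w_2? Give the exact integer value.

w1 = Lv₀ = (1·1 + 2·0 + 4·2 + 7·3; 1·1 + 0·0 + 0·2 + 6·3; 1·1 + 6·0 + 7·2 + 1·3; 3·1 + 4·0 + 6·2 + 6·3) = (30, 19, 18, 33)
w2 = Lw1 = (1·30 + 2·19 + 4·18 + 7·33; 1·30 + 0·19 + 0·18 + 6·33; 1·30 + 6·19 + 7·18 + 1·33; 3·30 + 4·19 + 6·18 + 6·33) = (371, 228, 303, 472)
The requested component of w2 is 228.

228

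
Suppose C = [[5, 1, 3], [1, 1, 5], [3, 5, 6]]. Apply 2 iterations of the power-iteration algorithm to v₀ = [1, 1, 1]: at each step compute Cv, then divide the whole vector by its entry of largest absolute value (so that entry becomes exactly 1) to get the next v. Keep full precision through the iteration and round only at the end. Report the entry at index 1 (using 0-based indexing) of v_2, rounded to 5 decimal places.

Cv0 = (9.000000, 7.000000, 14.000000); divide by 14.000000 → v1 = (0.642857, 0.500000, 1.000000)
Cv1 = (6.714286, 6.142857, 10.428571); divide by 10.428571 → v2 = (0.643836, 0.589041, 1.000000)
Requested entry of v2: 86/146 = 0.58904

0.58904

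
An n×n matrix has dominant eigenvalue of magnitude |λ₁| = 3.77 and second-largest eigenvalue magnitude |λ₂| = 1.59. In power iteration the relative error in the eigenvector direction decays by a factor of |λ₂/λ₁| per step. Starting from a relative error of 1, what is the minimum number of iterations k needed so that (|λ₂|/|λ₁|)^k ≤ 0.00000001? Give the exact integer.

22

|λ₂/λ₁| = 1.59/3.77 = 0.42175
Need k ≥ ln(0.00000001) / ln(0.42175) = -18.4207 / -0.8633 ≈ 21.337
Smallest integer k satisfying the bound: 22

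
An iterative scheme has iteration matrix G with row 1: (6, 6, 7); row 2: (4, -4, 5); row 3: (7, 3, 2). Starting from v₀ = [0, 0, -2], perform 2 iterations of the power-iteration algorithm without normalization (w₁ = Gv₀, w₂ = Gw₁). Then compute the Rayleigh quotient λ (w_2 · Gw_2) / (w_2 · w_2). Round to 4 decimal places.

λ ≈ 12.9190

w1 = Gv₀ = (6·0 + 6·0 + 7·(-2); 4·0 + (-4)·0 + 5·(-2); 7·0 + 3·0 + 2·(-2)) = (-14, -10, -4)
w2 = Gw1 = (6·(-14) + 6·(-10) + 7·(-4); 4·(-14) + (-4)·(-10) + 5·(-4); 7·(-14) + 3·(-10) + 2·(-4)) = (-172, -36, -136)
Gw2 = (-2200, -1224, -1584)
w2·Gw2 = (-172)·(-2200) + (-36)·(-1224) + (-136)·(-1584) = 637888; w2·w2 = (-172)·(-172) + (-36)·(-36) + (-136)·(-136) = 49376
λ ≈ 637888/49376 = 12.9190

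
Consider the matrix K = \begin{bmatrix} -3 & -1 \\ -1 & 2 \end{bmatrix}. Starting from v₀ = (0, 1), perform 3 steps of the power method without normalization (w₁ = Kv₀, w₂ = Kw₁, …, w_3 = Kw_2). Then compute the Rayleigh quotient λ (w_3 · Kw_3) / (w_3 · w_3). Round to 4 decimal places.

w1 = Kv₀ = ((-3)·0 + (-1)·1; (-1)·0 + 2·1) = (-1, 2)
w2 = Kw1 = ((-3)·(-1) + (-1)·2; (-1)·(-1) + 2·2) = (1, 5)
w3 = Kw2 = (-8, 9)
Kw3 = (15, 26)
w3·Kw3 = (-8)·15 + 9·26 = 114; w3·w3 = (-8)·(-8) + 9·9 = 145
λ ≈ 114/145 = 0.7862

0.7862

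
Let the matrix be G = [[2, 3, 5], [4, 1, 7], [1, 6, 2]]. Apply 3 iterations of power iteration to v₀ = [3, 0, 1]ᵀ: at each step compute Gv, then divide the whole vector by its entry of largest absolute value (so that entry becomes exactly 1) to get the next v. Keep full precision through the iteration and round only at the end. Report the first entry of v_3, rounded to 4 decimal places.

0.8067

Gv0 = (11.00000, 19.00000, 5.00000); divide by 19.00000 → v1 = (0.57895, 1.00000, 0.26316)
Gv1 = (5.47368, 5.15789, 7.10526); divide by 7.10526 → v2 = (0.77037, 0.72593, 1.00000)
Gv2 = (8.71852, 10.80741, 7.12593); divide by 10.80741 → v3 = (0.80672, 1.00000, 0.65936)
Requested entry of v3: 1177/1459 = 0.8067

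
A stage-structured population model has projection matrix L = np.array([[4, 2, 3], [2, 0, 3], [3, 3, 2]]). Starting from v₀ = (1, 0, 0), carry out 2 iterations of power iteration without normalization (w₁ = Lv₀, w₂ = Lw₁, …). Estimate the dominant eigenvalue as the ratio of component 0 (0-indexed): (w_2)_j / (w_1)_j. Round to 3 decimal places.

7.250

w1 = Lv₀ = (4·1 + 2·0 + 3·0; 2·1 + 0·0 + 3·0; 3·1 + 3·0 + 2·0) = (4, 2, 3)
w2 = Lw1 = (4·4 + 2·2 + 3·3; 2·4 + 0·2 + 3·3; 3·4 + 3·2 + 2·3) = (29, 17, 24)
Ratio at component: 29 / 4 = 7.250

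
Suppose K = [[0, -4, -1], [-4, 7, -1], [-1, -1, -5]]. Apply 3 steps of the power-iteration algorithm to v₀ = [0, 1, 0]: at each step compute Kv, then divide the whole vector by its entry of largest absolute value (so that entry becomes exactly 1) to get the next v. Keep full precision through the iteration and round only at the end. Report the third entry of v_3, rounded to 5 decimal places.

-0.08627

Kv0 = (-4.000000, 7.000000, -1.000000); divide by 7.000000 → v1 = (-0.571429, 1.000000, -0.142857)
Kv1 = (-3.857143, 9.428571, 0.285714); divide by 9.428571 → v2 = (-0.409091, 1.000000, 0.030303)
Kv2 = (-4.030303, 8.606061, -0.742424); divide by 8.606061 → v3 = (-0.468310, 1.000000, -0.086268)
Requested entry of v3: -49/568 = -0.08627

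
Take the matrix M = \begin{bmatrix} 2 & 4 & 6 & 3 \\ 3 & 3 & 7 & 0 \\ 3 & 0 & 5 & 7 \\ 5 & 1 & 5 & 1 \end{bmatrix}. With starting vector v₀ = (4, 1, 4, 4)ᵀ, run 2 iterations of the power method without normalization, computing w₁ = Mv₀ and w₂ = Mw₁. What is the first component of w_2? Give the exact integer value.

763

w1 = Mv₀ = (2·4 + 4·1 + 6·4 + 3·4; 3·4 + 3·1 + 7·4 + 0·4; 3·4 + 0·1 + 5·4 + 7·4; 5·4 + 1·1 + 5·4 + 1·4) = (48, 43, 60, 45)
w2 = Mw1 = (2·48 + 4·43 + 6·60 + 3·45; 3·48 + 3·43 + 7·60 + 0·45; 3·48 + 0·43 + 5·60 + 7·45; 5·48 + 1·43 + 5·60 + 1·45) = (763, 693, 759, 628)
The requested component of w2 is 763.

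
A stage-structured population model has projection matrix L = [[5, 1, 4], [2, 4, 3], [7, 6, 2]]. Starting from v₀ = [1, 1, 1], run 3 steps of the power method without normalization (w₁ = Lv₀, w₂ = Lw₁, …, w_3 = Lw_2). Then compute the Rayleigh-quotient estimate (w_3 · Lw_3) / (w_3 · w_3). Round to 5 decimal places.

11.09819

w1 = Lv₀ = (5·1 + 1·1 + 4·1; 2·1 + 4·1 + 3·1; 7·1 + 6·1 + 2·1) = (10, 9, 15)
w2 = Lw1 = (5·10 + 1·9 + 4·15; 2·10 + 4·9 + 3·15; 7·10 + 6·9 + 2·15) = (119, 101, 154)
w3 = Lw2 = (1312, 1104, 1747)
Lw3 = (14652, 12281, 19302)
w3·Lw3 = 1312·14652 + 1104·12281 + 1747·19302 = 66502242; w3·w3 = 1312·1312 + 1104·1104 + 1747·1747 = 5992169
λ ≈ 66502242/5992169 = 11.09819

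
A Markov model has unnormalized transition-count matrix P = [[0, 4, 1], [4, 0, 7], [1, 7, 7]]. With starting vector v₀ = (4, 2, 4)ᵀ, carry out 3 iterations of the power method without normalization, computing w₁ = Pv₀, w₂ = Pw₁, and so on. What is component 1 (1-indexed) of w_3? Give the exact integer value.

w1 = Pv₀ = (12, 44, 46)
w2 = Pw1 = (222, 370, 642)
w3 = Pw2 = (2122, 5382, 7306)
The requested component of w3 is 2122.

2122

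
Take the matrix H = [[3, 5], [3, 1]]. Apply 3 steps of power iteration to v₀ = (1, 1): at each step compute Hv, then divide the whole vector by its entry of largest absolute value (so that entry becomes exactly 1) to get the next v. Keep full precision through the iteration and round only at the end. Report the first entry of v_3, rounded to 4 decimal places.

1.0000

Hv0 = (8.00000, 4.00000); divide by 8.00000 → v1 = (1.00000, 0.50000)
Hv1 = (5.50000, 3.50000); divide by 5.50000 → v2 = (1.00000, 0.63636)
Hv2 = (6.18182, 3.63636); divide by 6.18182 → v3 = (1.00000, 0.58824)
Requested entry of v3: 272/272 = 1.0000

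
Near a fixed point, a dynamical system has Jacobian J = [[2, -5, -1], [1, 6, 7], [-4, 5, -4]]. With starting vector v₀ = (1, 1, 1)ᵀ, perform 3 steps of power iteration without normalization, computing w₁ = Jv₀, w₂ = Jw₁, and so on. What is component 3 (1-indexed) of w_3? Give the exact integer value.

203

w1 = Jv₀ = (-4, 14, -3)
w2 = Jw1 = (-75, 59, 98)
w3 = Jw2 = (-543, 965, 203)
The requested component of w3 is 203.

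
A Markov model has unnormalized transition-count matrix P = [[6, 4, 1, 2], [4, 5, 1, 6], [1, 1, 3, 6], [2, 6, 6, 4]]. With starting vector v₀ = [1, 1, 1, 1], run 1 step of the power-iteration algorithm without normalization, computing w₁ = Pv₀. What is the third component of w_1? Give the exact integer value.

11

w1 = Pv₀ = (6·1 + 4·1 + 1·1 + 2·1; 4·1 + 5·1 + 1·1 + 6·1; 1·1 + 1·1 + 3·1 + 6·1; 2·1 + 6·1 + 6·1 + 4·1) = (13, 16, 11, 18)
The requested component of w1 is 11.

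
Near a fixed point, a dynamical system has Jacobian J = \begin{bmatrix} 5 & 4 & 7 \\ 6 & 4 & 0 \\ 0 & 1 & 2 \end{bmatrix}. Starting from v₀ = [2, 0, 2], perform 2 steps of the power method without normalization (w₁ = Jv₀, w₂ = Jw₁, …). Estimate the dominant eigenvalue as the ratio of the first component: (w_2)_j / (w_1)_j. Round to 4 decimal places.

λ ≈ 8.1667

w1 = Jv₀ = (5·2 + 4·0 + 7·2; 6·2 + 4·0 + 0·2; 0·2 + 1·0 + 2·2) = (24, 12, 4)
w2 = Jw1 = (5·24 + 4·12 + 7·4; 6·24 + 4·12 + 0·4; 0·24 + 1·12 + 2·4) = (196, 192, 20)
Ratio at component: 196 / 24 = 8.1667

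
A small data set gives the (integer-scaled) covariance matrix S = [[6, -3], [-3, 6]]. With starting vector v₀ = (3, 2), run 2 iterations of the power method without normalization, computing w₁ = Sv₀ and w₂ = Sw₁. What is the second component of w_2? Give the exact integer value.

w1 = Sv₀ = (6·3 + (-3)·2; (-3)·3 + 6·2) = (12, 3)
w2 = Sw1 = (6·12 + (-3)·3; (-3)·12 + 6·3) = (63, -18)
The requested component of w2 is -18.

-18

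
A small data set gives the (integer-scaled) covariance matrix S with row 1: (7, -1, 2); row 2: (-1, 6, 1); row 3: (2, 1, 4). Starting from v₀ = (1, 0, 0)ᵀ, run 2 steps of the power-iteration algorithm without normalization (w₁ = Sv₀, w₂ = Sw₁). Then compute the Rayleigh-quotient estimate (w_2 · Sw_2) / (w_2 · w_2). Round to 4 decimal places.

λ ≈ 8.0978

w1 = Sv₀ = (7, -1, 2)
w2 = Sw1 = (54, -11, 21)
Sw2 = (431, -99, 181)
w2·Sw2 = 54·431 + (-11)·(-99) + 21·181 = 28164; w2·w2 = 54·54 + (-11)·(-11) + 21·21 = 3478
λ ≈ 28164/3478 = 8.0978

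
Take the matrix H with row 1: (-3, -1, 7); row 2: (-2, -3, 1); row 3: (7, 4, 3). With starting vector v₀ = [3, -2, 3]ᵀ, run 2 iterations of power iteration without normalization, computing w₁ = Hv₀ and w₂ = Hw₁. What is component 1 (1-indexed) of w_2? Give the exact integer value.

109

w1 = Hv₀ = (14, 3, 22)
w2 = Hw1 = (109, -15, 176)
The requested component of w2 is 109.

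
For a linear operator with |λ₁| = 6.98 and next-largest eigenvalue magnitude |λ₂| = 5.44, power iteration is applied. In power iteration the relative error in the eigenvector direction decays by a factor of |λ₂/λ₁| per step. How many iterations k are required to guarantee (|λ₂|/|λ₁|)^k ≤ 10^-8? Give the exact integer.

74

|λ₂/λ₁| = 5.44/6.98 = 0.77937
Need k ≥ ln(10^-8) / ln(0.77937) = -18.4207 / -0.2493 ≈ 73.899
Smallest integer k satisfying the bound: 74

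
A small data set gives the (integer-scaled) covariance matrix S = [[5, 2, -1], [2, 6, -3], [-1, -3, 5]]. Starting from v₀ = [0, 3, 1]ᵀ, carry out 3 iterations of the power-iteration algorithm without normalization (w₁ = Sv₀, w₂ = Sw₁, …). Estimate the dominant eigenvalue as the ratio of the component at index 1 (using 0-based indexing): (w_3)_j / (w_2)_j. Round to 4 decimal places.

λ ≈ 8.9286

w1 = Sv₀ = (5, 15, -4)
w2 = Sw1 = (59, 112, -70)
w3 = Sw2 = (589, 1000, -745)
Ratio at component: 1000 / 112 = 8.9286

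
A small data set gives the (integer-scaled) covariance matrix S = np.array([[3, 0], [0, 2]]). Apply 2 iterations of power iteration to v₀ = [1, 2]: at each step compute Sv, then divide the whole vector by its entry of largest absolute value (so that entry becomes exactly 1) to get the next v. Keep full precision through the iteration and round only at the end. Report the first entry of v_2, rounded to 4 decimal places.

1.0000

Sv0 = (3.00000, 4.00000); divide by 4.00000 → v1 = (0.75000, 1.00000)
Sv1 = (2.25000, 2.00000); divide by 2.25000 → v2 = (1.00000, 0.88889)
Requested entry of v2: 9/9 = 1.0000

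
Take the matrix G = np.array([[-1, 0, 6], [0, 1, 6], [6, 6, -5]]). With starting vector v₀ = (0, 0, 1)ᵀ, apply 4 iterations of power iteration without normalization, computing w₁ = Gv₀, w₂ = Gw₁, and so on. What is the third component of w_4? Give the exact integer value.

w1 = Gv₀ = ((-1)·0 + 0·0 + 6·1; 0·0 + 1·0 + 6·1; 6·0 + 6·0 + (-5)·1) = (6, 6, -5)
w2 = Gw1 = ((-1)·6 + 0·6 + 6·(-5); 0·6 + 1·6 + 6·(-5); 6·6 + 6·6 + (-5)·(-5)) = (-36, -24, 97)
w3 = Gw2 = (618, 558, -845)
w4 = Gw3 = (-5688, -4512, 11281)
The requested component of w4 is 11281.

11281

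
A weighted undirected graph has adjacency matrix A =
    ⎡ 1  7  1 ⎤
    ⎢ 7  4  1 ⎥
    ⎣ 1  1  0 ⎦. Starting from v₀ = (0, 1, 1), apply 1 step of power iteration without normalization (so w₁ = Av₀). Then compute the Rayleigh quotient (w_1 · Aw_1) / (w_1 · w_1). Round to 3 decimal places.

w1 = Av₀ = (1·0 + 7·1 + 1·1; 7·0 + 4·1 + 1·1; 1·0 + 1·1 + 0·1) = (8, 5, 1)
Aw1 = (44, 77, 13)
w1·Aw1 = 8·44 + 5·77 + 1·13 = 750; w1·w1 = 8·8 + 5·5 + 1·1 = 90
λ ≈ 750/90 = 8.333

λ ≈ 8.333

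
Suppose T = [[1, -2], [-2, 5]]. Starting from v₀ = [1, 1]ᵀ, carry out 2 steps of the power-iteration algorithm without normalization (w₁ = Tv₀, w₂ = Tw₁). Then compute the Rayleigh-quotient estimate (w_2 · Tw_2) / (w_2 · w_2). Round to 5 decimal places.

w1 = Tv₀ = (1·1 + (-2)·1; (-2)·1 + 5·1) = (-1, 3)
w2 = Tw1 = (1·(-1) + (-2)·3; (-2)·(-1) + 5·3) = (-7, 17)
Tw2 = (-41, 99)
w2·Tw2 = (-7)·(-41) + 17·99 = 1970; w2·w2 = (-7)·(-7) + 17·17 = 338
λ ≈ 1970/338 = 5.82840

λ ≈ 5.82840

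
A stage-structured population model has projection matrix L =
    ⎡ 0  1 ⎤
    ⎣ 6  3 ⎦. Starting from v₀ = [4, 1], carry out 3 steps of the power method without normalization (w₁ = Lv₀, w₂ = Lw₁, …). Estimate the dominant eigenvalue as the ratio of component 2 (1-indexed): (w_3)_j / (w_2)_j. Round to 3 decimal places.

4.862

w1 = Lv₀ = (0·4 + 1·1; 6·4 + 3·1) = (1, 27)
w2 = Lw1 = (0·1 + 1·27; 6·1 + 3·27) = (27, 87)
w3 = Lw2 = (87, 423)
Ratio at component: 423 / 87 = 4.862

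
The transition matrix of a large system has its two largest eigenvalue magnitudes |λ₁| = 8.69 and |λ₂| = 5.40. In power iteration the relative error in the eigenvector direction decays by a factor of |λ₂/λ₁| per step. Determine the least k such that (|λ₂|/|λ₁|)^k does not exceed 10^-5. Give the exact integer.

25

|λ₂/λ₁| = 5.40/8.69 = 0.62140
Need k ≥ ln(10^-5) / ln(0.62140) = -11.5129 / -0.4758 ≈ 24.198
Smallest integer k satisfying the bound: 25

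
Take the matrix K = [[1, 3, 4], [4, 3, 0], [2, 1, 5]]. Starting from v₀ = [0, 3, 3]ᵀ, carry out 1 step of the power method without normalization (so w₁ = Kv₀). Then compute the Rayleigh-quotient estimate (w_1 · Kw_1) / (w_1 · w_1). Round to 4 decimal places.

λ ≈ 7.1596

w1 = Kv₀ = (1·0 + 3·3 + 4·3; 4·0 + 3·3 + 0·3; 2·0 + 1·3 + 5·3) = (21, 9, 18)
Kw1 = (120, 111, 141)
w1·Kw1 = 21·120 + 9·111 + 18·141 = 6057; w1·w1 = 21·21 + 9·9 + 18·18 = 846
λ ≈ 6057/846 = 7.1596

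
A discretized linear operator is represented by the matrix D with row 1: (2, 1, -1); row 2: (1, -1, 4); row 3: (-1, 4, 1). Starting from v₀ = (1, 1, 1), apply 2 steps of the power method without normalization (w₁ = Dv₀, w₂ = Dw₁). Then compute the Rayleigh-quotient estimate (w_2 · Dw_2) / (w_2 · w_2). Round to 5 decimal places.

w1 = Dv₀ = (2·1 + 1·1 + (-1)·1; 1·1 + (-1)·1 + 4·1; (-1)·1 + 4·1 + 1·1) = (2, 4, 4)
w2 = Dw1 = (2·2 + 1·4 + (-1)·4; 1·2 + (-1)·4 + 4·4; (-1)·2 + 4·4 + 1·4) = (4, 14, 18)
Dw2 = (4, 62, 70)
w2·Dw2 = 4·4 + 14·62 + 18·70 = 2144; w2·w2 = 4·4 + 14·14 + 18·18 = 536
λ ≈ 2144/536 = 4.00000

λ ≈ 4.00000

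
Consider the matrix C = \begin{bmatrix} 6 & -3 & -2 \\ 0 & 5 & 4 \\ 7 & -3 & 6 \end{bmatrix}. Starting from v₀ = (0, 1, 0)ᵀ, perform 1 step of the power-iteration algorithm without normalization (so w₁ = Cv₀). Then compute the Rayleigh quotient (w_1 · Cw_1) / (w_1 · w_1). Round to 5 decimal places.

w1 = Cv₀ = (6·0 + (-3)·1 + (-2)·0; 0·0 + 5·1 + 4·0; 7·0 + (-3)·1 + 6·0) = (-3, 5, -3)
Cw1 = (-27, 13, -54)
w1·Cw1 = (-3)·(-27) + 5·13 + (-3)·(-54) = 308; w1·w1 = (-3)·(-3) + 5·5 + (-3)·(-3) = 43
λ ≈ 308/43 = 7.16279

λ ≈ 7.16279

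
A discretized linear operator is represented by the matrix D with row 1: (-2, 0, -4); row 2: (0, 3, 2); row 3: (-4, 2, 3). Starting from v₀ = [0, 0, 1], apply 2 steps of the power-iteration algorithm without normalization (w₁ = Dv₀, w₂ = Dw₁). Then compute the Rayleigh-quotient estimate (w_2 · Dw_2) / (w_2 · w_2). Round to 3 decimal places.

w1 = Dv₀ = (-4, 2, 3)
w2 = Dw1 = (-4, 12, 29)
Dw2 = (-108, 94, 127)
w2·Dw2 = (-4)·(-108) + 12·94 + 29·127 = 5243; w2·w2 = (-4)·(-4) + 12·12 + 29·29 = 1001
λ ≈ 5243/1001 = 5.238

λ ≈ 5.238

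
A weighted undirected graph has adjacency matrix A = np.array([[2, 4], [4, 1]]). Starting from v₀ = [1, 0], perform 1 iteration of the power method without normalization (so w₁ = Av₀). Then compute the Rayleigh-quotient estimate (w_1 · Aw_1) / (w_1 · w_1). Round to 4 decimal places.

λ ≈ 4.4000

w1 = Av₀ = (2·1 + 4·0; 4·1 + 1·0) = (2, 4)
Aw1 = (20, 12)
w1·Aw1 = 2·20 + 4·12 = 88; w1·w1 = 2·2 + 4·4 = 20
λ ≈ 88/20 = 4.4000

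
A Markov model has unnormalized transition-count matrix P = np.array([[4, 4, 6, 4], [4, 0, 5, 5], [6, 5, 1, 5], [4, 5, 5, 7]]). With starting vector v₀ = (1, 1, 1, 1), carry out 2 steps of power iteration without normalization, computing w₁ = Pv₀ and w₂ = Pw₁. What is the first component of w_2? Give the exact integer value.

w1 = Pv₀ = (4·1 + 4·1 + 6·1 + 4·1; 4·1 + 0·1 + 5·1 + 5·1; 6·1 + 5·1 + 1·1 + 5·1; 4·1 + 5·1 + 5·1 + 7·1) = (18, 14, 17, 21)
w2 = Pw1 = (4·18 + 4·14 + 6·17 + 4·21; 4·18 + 0·14 + 5·17 + 5·21; 6·18 + 5·14 + 1·17 + 5·21; 4·18 + 5·14 + 5·17 + 7·21) = (314, 262, 300, 374)
The requested component of w2 is 314.

314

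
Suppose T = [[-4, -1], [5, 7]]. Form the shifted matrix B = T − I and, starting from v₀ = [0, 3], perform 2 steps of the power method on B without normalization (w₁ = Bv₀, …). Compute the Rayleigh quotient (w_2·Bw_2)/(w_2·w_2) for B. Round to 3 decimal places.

B = T − I has rows (-5, -1); (5, 6)
w1 = Bv₀ = ((-5)·0 + (-1)·3; 5·0 + 6·3) = (-3, 18)
w2 = Bw1 = ((-5)·(-3) + (-1)·18; 5·(-3) + 6·18) = (-3, 93)
Bw2 = (-78, 543)
w2·Bw2 = 50733; w2·w2 = 8658; μ ≈ 50733/8658 = 5.860

5.860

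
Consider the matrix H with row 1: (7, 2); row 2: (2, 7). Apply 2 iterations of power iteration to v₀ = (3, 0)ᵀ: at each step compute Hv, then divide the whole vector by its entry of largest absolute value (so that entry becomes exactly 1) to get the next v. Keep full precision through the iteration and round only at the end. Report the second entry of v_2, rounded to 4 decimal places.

Hv0 = (21.00000, 6.00000); divide by 21.00000 → v1 = (1.00000, 0.28571)
Hv1 = (7.57143, 4.00000); divide by 7.57143 → v2 = (1.00000, 0.52830)
Requested entry of v2: 84/159 = 0.5283

0.5283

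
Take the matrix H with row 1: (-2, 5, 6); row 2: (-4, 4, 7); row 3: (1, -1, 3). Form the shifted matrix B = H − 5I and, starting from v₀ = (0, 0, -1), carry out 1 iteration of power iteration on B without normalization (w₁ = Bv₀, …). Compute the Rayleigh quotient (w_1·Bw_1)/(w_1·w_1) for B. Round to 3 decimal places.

-4.888

B = H − 5I has rows (-7, 5, 6); (-4, -1, 7); (1, -1, -2)
w1 = Bv₀ = (-6, -7, 2)
Bw1 = (19, 45, -3)
w1·Bw1 = -435; w1·w1 = 89; μ ≈ -435/89 = -4.888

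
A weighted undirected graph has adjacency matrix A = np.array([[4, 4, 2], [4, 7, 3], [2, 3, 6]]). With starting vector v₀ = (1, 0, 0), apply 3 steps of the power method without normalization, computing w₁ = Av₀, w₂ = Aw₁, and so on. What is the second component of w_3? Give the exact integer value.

590

w1 = Av₀ = (4, 4, 2)
w2 = Aw1 = (36, 50, 32)
w3 = Aw2 = (408, 590, 414)
The requested component of w3 is 590.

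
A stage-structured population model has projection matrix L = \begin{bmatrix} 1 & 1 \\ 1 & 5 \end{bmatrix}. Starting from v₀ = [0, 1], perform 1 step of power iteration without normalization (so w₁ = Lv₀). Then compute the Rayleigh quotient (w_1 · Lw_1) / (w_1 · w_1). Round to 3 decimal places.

w1 = Lv₀ = (1, 5)
Lw1 = (6, 26)
w1·Lw1 = 1·6 + 5·26 = 136; w1·w1 = 1·1 + 5·5 = 26
λ ≈ 136/26 = 5.231

5.231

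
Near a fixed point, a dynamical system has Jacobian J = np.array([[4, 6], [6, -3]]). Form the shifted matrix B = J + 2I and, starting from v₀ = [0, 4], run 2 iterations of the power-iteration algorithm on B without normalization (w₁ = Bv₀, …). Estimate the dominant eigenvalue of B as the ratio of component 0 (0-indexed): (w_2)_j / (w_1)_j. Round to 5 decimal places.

B = J + 2I has rows (6, 6); (6, -1)
w1 = Bv₀ = (6·0 + 6·4; 6·0 + (-1)·4) = (24, -4)
w2 = Bw1 = (6·24 + 6·(-4); 6·24 + (-1)·(-4)) = (120, 148)
Ratio: 120/24 = 5.00000

5.00000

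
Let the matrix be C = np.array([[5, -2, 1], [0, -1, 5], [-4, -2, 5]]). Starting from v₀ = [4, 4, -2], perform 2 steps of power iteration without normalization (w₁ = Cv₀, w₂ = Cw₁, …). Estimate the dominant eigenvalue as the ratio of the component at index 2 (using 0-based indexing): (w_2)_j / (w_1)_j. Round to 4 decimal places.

w1 = Cv₀ = (5·4 + (-2)·4 + 1·(-2); 0·4 + (-1)·4 + 5·(-2); (-4)·4 + (-2)·4 + 5·(-2)) = (10, -14, -34)
w2 = Cw1 = (5·10 + (-2)·(-14) + 1·(-34); 0·10 + (-1)·(-14) + 5·(-34); (-4)·10 + (-2)·(-14) + 5·(-34)) = (44, -156, -182)
Ratio at component: -182 / -34 = 5.3529

5.3529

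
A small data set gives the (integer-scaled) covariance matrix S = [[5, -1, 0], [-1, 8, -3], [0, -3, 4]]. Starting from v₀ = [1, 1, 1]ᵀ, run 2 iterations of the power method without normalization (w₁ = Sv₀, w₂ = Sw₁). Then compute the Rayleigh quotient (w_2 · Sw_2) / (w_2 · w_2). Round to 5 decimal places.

w1 = Sv₀ = (4, 4, 1)
w2 = Sw1 = (16, 25, -8)
Sw2 = (55, 208, -107)
w2·Sw2 = 16·55 + 25·208 + (-8)·(-107) = 6936; w2·w2 = 16·16 + 25·25 + (-8)·(-8) = 945
λ ≈ 6936/945 = 7.33968

λ ≈ 7.33968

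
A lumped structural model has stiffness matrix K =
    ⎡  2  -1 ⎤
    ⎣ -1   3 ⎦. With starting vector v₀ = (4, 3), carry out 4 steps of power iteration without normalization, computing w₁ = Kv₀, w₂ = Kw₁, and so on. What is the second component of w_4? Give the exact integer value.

w1 = Kv₀ = (2·4 + (-1)·3; (-1)·4 + 3·3) = (5, 5)
w2 = Kw1 = (2·5 + (-1)·5; (-1)·5 + 3·5) = (5, 10)
w3 = Kw2 = (0, 25)
w4 = Kw3 = (-25, 75)
The requested component of w4 is 75.

75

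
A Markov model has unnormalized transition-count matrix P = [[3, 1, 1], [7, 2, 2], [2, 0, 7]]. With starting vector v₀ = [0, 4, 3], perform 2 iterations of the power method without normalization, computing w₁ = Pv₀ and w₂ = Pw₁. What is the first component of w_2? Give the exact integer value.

56

w1 = Pv₀ = (3·0 + 1·4 + 1·3; 7·0 + 2·4 + 2·3; 2·0 + 0·4 + 7·3) = (7, 14, 21)
w2 = Pw1 = (3·7 + 1·14 + 1·21; 7·7 + 2·14 + 2·21; 2·7 + 0·14 + 7·21) = (56, 119, 161)
The requested component of w2 is 56.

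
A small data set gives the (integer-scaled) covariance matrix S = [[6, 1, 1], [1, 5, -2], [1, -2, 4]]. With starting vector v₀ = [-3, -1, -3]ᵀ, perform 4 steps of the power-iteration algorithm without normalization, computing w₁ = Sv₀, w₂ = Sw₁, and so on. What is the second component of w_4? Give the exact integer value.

-313

w1 = Sv₀ = (6·(-3) + 1·(-1) + 1·(-3); 1·(-3) + 5·(-1) + (-2)·(-3); 1·(-3) + (-2)·(-1) + 4·(-3)) = (-22, -2, -13)
w2 = Sw1 = (6·(-22) + 1·(-2) + 1·(-13); 1·(-22) + 5·(-2) + (-2)·(-13); 1·(-22) + (-2)·(-2) + 4·(-13)) = (-147, -6, -70)
w3 = Sw2 = (-958, -37, -415)
w4 = Sw3 = (-6200, -313, -2544)
The requested component of w4 is -313.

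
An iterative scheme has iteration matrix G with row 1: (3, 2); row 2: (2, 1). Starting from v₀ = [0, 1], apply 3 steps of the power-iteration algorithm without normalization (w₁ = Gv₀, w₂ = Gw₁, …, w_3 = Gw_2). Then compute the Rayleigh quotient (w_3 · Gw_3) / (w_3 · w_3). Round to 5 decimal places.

λ ≈ 4.23607

w1 = Gv₀ = (2, 1)
w2 = Gw1 = (8, 5)
w3 = Gw2 = (34, 21)
Gw3 = (144, 89)
w3·Gw3 = 34·144 + 21·89 = 6765; w3·w3 = 34·34 + 21·21 = 1597
λ ≈ 6765/1597 = 4.23607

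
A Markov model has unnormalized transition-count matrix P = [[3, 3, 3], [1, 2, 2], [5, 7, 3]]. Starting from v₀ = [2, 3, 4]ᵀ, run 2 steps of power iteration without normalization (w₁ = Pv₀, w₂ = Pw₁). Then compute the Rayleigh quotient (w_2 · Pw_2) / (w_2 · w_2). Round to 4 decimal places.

w1 = Pv₀ = (27, 16, 43)
w2 = Pw1 = (258, 145, 376)
Pw2 = (2337, 1300, 3433)
w2·Pw2 = 258·2337 + 145·1300 + 376·3433 = 2082254; w2·w2 = 258·258 + 145·145 + 376·376 = 228965
λ ≈ 2082254/228965 = 9.0942

λ ≈ 9.0942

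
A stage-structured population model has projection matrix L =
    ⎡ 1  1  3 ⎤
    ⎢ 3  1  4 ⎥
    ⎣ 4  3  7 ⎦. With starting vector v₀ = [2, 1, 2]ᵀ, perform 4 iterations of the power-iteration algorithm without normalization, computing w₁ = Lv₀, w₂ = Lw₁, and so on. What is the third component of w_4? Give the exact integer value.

w1 = Lv₀ = (9, 15, 25)
w2 = Lw1 = (99, 142, 256)
w3 = Lw2 = (1009, 1463, 2614)
w4 = Lw3 = (10314, 14946, 26723)
The requested component of w4 is 26723.

26723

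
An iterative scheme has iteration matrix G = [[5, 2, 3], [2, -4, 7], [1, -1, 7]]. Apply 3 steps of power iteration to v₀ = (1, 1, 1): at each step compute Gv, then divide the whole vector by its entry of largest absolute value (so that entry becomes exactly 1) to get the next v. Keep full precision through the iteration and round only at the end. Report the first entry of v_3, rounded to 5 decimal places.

1.00000

Gv0 = (10.000000, 5.000000, 7.000000); divide by 10.000000 → v1 = (1.000000, 0.500000, 0.700000)
Gv1 = (8.100000, 4.900000, 5.400000); divide by 8.100000 → v2 = (1.000000, 0.604938, 0.666667)
Gv2 = (8.209877, 4.246914, 5.061728); divide by 8.209877 → v3 = (1.000000, 0.517293, 0.616541)
Requested entry of v3: 665/665 = 1.00000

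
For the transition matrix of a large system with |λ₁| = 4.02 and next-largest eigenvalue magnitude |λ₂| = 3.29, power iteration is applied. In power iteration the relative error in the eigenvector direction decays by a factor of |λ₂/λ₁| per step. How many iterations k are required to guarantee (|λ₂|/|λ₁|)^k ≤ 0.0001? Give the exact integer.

46

|λ₂/λ₁| = 3.29/4.02 = 0.81841
Need k ≥ ln(0.0001) / ln(0.81841) = -9.2103 / -0.2004 ≈ 45.961
Smallest integer k satisfying the bound: 46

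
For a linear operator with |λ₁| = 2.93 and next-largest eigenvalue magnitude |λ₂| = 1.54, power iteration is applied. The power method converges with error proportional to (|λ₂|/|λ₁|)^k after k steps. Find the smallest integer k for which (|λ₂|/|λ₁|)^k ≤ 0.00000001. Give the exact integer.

|λ₂/λ₁| = 1.54/2.93 = 0.52560
Need k ≥ ln(0.00000001) / ln(0.52560) = -18.4207 / -0.6432 ≈ 28.638
Smallest integer k satisfying the bound: 29

29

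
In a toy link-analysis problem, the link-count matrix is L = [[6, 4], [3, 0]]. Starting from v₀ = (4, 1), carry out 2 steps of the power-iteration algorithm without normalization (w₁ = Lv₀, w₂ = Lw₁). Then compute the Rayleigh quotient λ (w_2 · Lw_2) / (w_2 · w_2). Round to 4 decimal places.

λ ≈ 7.5764

w1 = Lv₀ = (28, 12)
w2 = Lw1 = (216, 84)
Lw2 = (1632, 648)
w2·Lw2 = 216·1632 + 84·648 = 406944; w2·w2 = 216·216 + 84·84 = 53712
λ ≈ 406944/53712 = 7.5764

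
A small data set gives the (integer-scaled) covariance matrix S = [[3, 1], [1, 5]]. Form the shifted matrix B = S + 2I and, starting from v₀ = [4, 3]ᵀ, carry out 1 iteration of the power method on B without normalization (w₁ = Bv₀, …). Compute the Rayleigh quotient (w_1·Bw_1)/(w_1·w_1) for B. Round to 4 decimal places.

7.0797

B = S + 2I has rows (5, 1); (1, 7)
w1 = Bv₀ = (23, 25)
Bw1 = (140, 198)
w1·Bw1 = 8170; w1·w1 = 1154; μ ≈ 8170/1154 = 7.0797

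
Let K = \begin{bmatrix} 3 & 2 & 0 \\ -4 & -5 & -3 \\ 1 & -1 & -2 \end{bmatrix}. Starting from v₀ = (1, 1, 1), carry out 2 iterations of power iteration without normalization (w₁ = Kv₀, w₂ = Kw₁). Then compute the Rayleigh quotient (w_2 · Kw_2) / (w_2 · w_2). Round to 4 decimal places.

w1 = Kv₀ = (5, -12, -2)
w2 = Kw1 = (-9, 46, 21)
Kw2 = (65, -257, -97)
w2·Kw2 = (-9)·65 + 46·(-257) + 21·(-97) = -14444; w2·w2 = (-9)·(-9) + 46·46 + 21·21 = 2638
λ ≈ -14444/2638 = -5.4754

λ ≈ -5.4754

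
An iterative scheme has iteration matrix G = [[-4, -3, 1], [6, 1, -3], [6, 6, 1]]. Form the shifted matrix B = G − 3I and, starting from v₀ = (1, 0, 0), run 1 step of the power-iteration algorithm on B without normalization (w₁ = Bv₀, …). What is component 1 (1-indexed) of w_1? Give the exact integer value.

-7

B = G − 3I has rows (-7, -3, 1); (6, -2, -3); (6, 6, -2)
w1 = Bv₀ = ((-7)·1 + (-3)·0 + 1·0; 6·1 + (-2)·0 + (-3)·0; 6·1 + 6·0 + (-2)·0) = (-7, 6, 6)
Requested component of w1: -7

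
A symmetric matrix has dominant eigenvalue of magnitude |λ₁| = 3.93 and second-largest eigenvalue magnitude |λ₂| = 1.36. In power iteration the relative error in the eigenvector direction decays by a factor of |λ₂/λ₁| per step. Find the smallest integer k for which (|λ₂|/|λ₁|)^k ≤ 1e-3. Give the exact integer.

|λ₂/λ₁| = 1.36/3.93 = 0.34606
Need k ≥ ln(1e-3) / ln(0.34606) = -6.9078 / -1.0612 ≈ 6.510
Smallest integer k satisfying the bound: 7

7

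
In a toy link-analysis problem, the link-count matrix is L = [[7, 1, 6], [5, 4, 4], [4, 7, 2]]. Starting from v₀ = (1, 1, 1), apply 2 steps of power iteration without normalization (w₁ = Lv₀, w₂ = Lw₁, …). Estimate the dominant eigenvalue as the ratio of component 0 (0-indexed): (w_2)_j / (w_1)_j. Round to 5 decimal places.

w1 = Lv₀ = (7·1 + 1·1 + 6·1; 5·1 + 4·1 + 4·1; 4·1 + 7·1 + 2·1) = (14, 13, 13)
w2 = Lw1 = (7·14 + 1·13 + 6·13; 5·14 + 4·13 + 4·13; 4·14 + 7·13 + 2·13) = (189, 174, 173)
Ratio at component: 189 / 14 = 13.50000

13.50000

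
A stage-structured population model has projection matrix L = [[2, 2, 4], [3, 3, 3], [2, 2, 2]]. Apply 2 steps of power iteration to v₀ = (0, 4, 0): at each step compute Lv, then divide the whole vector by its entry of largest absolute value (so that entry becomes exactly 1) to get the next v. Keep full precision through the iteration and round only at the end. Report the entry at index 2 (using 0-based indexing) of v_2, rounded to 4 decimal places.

0.6667

Lv0 = (8.00000, 12.00000, 8.00000); divide by 12.00000 → v1 = (0.66667, 1.00000, 0.66667)
Lv1 = (6.00000, 7.00000, 4.66667); divide by 7.00000 → v2 = (0.85714, 1.00000, 0.66667)
Requested entry of v2: 56/84 = 0.6667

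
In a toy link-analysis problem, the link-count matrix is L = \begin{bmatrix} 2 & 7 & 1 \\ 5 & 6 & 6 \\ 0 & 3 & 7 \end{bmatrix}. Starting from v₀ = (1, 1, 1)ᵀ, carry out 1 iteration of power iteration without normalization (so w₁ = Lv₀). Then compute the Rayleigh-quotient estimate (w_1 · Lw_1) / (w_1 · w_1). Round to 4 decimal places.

12.8916

w1 = Lv₀ = (2·1 + 7·1 + 1·1; 5·1 + 6·1 + 6·1; 0·1 + 3·1 + 7·1) = (10, 17, 10)
Lw1 = (149, 212, 121)
w1·Lw1 = 10·149 + 17·212 + 10·121 = 6304; w1·w1 = 10·10 + 17·17 + 10·10 = 489
λ ≈ 6304/489 = 12.8916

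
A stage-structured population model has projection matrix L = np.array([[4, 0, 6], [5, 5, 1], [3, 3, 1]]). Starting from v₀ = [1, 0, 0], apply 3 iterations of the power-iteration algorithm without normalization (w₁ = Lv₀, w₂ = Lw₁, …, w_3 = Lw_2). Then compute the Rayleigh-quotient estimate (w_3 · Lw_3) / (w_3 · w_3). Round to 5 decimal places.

λ ≈ 9.22405

w1 = Lv₀ = (4, 5, 3)
w2 = Lw1 = (34, 48, 30)
w3 = Lw2 = (316, 440, 276)
Lw3 = (2920, 4056, 2544)
w3·Lw3 = 316·2920 + 440·4056 + 276·2544 = 3409504; w3·w3 = 316·316 + 440·440 + 276·276 = 369632
λ ≈ 3409504/369632 = 9.22405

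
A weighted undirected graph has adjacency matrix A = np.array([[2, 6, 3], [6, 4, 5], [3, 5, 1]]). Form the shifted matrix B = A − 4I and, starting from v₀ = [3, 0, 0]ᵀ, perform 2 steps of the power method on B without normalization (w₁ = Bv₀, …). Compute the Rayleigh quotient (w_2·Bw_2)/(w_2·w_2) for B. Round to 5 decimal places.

B = A − 4I has rows (-2, 6, 3); (6, 0, 5); (3, 5, -3)
w1 = Bv₀ = ((-2)·3 + 6·0 + 3·0; 6·3 + 0·0 + 5·0; 3·3 + 5·0 + (-3)·0) = (-6, 18, 9)
w2 = Bw1 = ((-2)·(-6) + 6·18 + 3·9; 6·(-6) + 0·18 + 5·9; 3·(-6) + 5·18 + (-3)·9) = (147, 9, 45)
Bw2 = (-105, 1107, 351)
w2·Bw2 = 10323; w2·w2 = 23715; μ ≈ 10323/23715 = 0.43529

0.43529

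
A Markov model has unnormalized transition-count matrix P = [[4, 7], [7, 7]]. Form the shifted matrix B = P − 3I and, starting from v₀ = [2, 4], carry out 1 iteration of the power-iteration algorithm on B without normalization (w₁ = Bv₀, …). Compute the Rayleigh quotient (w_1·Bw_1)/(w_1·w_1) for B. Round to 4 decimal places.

9.5000

B = P − 3I has rows (1, 7); (7, 4)
w1 = Bv₀ = (1·2 + 7·4; 7·2 + 4·4) = (30, 30)
Bw1 = (240, 330)
w1·Bw1 = 17100; w1·w1 = 1800; μ ≈ 17100/1800 = 9.5000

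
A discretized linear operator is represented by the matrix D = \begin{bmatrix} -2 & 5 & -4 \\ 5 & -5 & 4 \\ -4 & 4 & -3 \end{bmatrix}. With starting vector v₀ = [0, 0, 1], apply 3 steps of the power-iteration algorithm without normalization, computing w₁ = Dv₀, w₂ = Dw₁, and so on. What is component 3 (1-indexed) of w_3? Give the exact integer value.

-491

w1 = Dv₀ = (-4, 4, -3)
w2 = Dw1 = (40, -52, 41)
w3 = Dw2 = (-504, 624, -491)
The requested component of w3 is -491.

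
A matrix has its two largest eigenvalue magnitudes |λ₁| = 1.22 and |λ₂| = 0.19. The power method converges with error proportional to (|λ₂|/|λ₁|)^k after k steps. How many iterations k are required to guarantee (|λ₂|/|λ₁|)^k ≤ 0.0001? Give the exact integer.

|λ₂/λ₁| = 0.19/1.22 = 0.15574
Need k ≥ ln(0.0001) / ln(0.15574) = -9.2103 / -1.8596 ≈ 4.953
Smallest integer k satisfying the bound: 5

5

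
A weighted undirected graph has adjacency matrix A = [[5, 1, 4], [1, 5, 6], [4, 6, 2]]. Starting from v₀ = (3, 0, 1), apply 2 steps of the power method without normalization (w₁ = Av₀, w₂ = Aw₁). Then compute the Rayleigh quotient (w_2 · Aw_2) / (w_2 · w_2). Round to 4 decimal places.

w1 = Av₀ = (5·3 + 1·0 + 4·1; 1·3 + 5·0 + 6·1; 4·3 + 6·0 + 2·1) = (19, 9, 14)
w2 = Aw1 = (5·19 + 1·9 + 4·14; 1·19 + 5·9 + 6·14; 4·19 + 6·9 + 2·14) = (160, 148, 158)
Aw2 = (1580, 1848, 1844)
w2·Aw2 = 160·1580 + 148·1848 + 158·1844 = 817656; w2·w2 = 160·160 + 148·148 + 158·158 = 72468
λ ≈ 817656/72468 = 11.2830

11.2830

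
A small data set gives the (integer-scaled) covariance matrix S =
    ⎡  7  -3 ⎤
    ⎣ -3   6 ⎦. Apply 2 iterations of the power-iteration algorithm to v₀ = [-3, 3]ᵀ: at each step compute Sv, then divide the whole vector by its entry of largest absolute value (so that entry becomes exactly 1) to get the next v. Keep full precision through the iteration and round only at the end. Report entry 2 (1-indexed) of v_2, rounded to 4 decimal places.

-0.8660

Sv0 = (-30.00000, 27.00000); divide by -30.00000 → v1 = (1.00000, -0.90000)
Sv1 = (9.70000, -8.40000); divide by 9.70000 → v2 = (1.00000, -0.86598)
Requested entry of v2: 252/-291 = -0.8660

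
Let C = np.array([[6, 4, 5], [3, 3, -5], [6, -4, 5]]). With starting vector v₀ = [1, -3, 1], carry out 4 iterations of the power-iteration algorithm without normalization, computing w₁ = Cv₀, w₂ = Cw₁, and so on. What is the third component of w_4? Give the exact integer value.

16193

w1 = Cv₀ = (6·1 + 4·(-3) + 5·1; 3·1 + 3·(-3) + (-5)·1; 6·1 + (-4)·(-3) + 5·1) = (-1, -11, 23)
w2 = Cw1 = (6·(-1) + 4·(-11) + 5·23; 3·(-1) + 3·(-11) + (-5)·23; 6·(-1) + (-4)·(-11) + 5·23) = (65, -151, 153)
w3 = Cw2 = (551, -1023, 1759)
w4 = Cw3 = (8009, -10211, 16193)
The requested component of w4 is 16193.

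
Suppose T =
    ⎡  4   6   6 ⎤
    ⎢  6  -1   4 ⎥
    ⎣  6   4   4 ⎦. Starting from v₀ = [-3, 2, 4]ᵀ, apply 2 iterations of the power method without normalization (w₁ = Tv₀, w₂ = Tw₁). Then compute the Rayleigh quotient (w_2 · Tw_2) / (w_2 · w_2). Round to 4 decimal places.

λ ≈ 11.4766

w1 = Tv₀ = (24, -4, 6)
w2 = Tw1 = (108, 172, 152)
Tw2 = (2376, 1084, 1944)
w2·Tw2 = 108·2376 + 172·1084 + 152·1944 = 738544; w2·w2 = 108·108 + 172·172 + 152·152 = 64352
λ ≈ 738544/64352 = 11.4766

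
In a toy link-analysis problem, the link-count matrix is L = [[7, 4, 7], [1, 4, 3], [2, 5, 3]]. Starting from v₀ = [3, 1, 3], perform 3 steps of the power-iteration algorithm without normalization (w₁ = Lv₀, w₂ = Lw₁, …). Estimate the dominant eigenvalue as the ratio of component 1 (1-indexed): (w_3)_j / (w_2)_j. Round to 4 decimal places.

w1 = Lv₀ = (46, 16, 20)
w2 = Lw1 = (526, 170, 232)
w3 = Lw2 = (5986, 1902, 2598)
Ratio at component: 5986 / 526 = 11.3802

λ ≈ 11.3802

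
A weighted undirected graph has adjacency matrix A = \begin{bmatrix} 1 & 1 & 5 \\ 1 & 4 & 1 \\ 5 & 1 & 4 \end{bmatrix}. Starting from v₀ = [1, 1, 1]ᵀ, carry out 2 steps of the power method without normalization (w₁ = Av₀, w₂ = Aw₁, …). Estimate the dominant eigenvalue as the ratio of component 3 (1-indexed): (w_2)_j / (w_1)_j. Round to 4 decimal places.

w1 = Av₀ = (7, 6, 10)
w2 = Aw1 = (63, 41, 81)
Ratio at component: 81 / 10 = 8.1000

λ ≈ 8.1000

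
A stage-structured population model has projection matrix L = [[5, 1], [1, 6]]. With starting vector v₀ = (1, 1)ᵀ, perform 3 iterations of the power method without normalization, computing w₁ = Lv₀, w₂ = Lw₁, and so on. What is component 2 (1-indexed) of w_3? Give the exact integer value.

w1 = Lv₀ = (5·1 + 1·1; 1·1 + 6·1) = (6, 7)
w2 = Lw1 = (5·6 + 1·7; 1·6 + 6·7) = (37, 48)
w3 = Lw2 = (233, 325)
The requested component of w3 is 325.

325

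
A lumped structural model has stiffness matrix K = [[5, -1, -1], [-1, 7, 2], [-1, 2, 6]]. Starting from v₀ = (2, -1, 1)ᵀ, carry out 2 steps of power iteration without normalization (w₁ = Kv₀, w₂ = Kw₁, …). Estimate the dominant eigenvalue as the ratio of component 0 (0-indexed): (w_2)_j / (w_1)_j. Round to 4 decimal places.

λ ≈ 5.5000

w1 = Kv₀ = (10, -7, 2)
w2 = Kw1 = (55, -55, -12)
Ratio at component: 55 / 10 = 5.5000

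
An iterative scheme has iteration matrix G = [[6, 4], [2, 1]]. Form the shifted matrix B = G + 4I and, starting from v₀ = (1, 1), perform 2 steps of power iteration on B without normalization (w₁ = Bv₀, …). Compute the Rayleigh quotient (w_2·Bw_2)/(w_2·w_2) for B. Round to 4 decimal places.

11.3562

B = G + 4I has rows (10, 4); (2, 5)
w1 = Bv₀ = (14, 7)
w2 = Bw1 = (168, 63)
Bw2 = (1932, 651)
w2·Bw2 = 365589; w2·w2 = 32193; μ ≈ 365589/32193 = 11.3562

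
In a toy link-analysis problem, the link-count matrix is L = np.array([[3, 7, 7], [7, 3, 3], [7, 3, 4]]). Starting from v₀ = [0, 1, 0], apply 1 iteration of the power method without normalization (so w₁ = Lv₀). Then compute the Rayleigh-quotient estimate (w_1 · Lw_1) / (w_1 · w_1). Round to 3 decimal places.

12.716

w1 = Lv₀ = (7, 3, 3)
Lw1 = (63, 67, 70)
w1·Lw1 = 7·63 + 3·67 + 3·70 = 852; w1·w1 = 7·7 + 3·3 + 3·3 = 67
λ ≈ 852/67 = 12.716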